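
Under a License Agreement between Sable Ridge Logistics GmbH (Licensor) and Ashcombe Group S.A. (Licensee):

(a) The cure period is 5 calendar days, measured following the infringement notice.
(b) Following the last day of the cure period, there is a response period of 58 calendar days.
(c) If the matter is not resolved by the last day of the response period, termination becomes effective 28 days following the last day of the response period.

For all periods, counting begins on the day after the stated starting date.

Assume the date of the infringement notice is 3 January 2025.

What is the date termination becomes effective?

The last day of the cure period: 3 January 2025 + 5 days = 8 January 2025.
The last day of the response period: 58 calendar days after 8 January 2025 is 7 March 2025.
Adding 28 calendar days to 7 March 2025 gives 4 April 2025, which is the date termination becomes effective.

4 April 2025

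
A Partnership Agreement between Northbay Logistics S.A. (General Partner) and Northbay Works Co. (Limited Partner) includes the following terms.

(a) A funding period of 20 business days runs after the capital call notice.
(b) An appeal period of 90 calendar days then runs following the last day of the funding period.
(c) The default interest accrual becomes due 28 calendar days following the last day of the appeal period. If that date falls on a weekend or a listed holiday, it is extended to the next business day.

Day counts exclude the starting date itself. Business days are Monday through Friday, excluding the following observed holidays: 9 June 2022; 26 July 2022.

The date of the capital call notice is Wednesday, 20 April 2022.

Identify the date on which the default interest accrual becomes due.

13 September 2022

The last day of the funding period: counting 20 business days from Wednesday, 20 April 2022 (Apr 21, Apr 22, Apr 25, Apr 26, …, May 16, May 17, May 18, skipping weekends) reaches Wednesday, 18 May 2022.
The last day of the appeal period: 18 May 2022 + 90 days = 16 August 2022.
Adding 28 calendar days to 16 August 2022 gives 13 September 2022, which is the date on which the default interest accrual becomes due. 13 September 2022 is a Tuesday and is not a listed holiday, so no roll-forward applies.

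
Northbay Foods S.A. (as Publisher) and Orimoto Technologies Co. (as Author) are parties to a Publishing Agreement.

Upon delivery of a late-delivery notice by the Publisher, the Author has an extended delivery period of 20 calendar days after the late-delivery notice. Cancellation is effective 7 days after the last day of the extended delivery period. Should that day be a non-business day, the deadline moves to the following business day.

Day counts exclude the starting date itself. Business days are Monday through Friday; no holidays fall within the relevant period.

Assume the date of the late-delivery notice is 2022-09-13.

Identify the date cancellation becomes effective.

2022-10-10

Adding 20 calendar days to 2022-09-13 gives 2022-10-03, which is the last day of the extended delivery period.
The date cancellation becomes effective: 2022-10-03 + 7 days = 2022-10-10. 2022-10-10 is a Monday, so no roll-forward applies.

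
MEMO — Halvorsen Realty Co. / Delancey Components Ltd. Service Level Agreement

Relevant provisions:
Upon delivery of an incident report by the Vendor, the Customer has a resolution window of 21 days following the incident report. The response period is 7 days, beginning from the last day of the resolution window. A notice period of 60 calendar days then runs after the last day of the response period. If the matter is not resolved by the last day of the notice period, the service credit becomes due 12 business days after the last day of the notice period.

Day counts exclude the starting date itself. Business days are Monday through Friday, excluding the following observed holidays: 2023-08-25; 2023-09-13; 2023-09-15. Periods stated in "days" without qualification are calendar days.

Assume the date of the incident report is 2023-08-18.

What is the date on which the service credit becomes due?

The last day of the resolution window: 21 calendar days after 2023-08-18 is 2023-09-08.
Adding 7 calendar days to 2023-09-08 gives 2023-09-15, which is the last day of the response period.
Adding 60 calendar days to 2023-09-15 gives 2023-11-14, which is the last day of the notice period.
The date on which the service credit becomes due: 12 business days after Tuesday, 2023-11-14, skipping weekends — Nov 15, Nov 16, Nov 17, Nov 20, …, Nov 28, Nov 29, Nov 30 — lands on Thursday, 2023-11-30.

2023-11-30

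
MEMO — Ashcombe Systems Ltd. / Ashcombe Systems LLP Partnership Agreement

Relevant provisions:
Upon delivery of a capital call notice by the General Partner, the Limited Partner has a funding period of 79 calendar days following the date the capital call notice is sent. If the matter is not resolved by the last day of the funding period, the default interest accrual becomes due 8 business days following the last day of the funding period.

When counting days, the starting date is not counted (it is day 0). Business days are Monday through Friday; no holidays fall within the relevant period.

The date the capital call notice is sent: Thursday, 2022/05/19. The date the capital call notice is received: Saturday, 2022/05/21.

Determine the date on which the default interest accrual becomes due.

The last day of the funding period: 2022/05/19 + 79 days = 2022/08/06.
The date on which the default interest accrual becomes due: counting 8 business days from Saturday, 2022/08/06 (Aug 8, Aug 9, Aug 10, Aug 11, Aug 12, Aug 15, Aug 16, Aug 17, skipping weekends) reaches Wednesday, 2022/08/17.

2022/08/17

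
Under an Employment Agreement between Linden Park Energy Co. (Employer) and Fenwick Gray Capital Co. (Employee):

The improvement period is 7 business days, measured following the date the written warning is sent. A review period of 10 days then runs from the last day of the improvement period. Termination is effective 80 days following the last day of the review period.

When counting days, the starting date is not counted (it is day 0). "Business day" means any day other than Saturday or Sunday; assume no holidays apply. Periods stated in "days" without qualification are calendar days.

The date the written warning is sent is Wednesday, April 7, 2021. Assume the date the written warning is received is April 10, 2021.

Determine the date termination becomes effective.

July 15, 2021

The last day of the improvement period: counting 7 business days from Wednesday, April 7, 2021 (Apr 8, Apr 9, Apr 12, Apr 13, Apr 14, Apr 15, Apr 16, skipping weekends) reaches Friday, April 16, 2021.
Adding 10 calendar days to April 16, 2021 gives April 26, 2021, which is the last day of the review period.
The date termination becomes effective: April 26, 2021 + 80 days = July 15, 2021.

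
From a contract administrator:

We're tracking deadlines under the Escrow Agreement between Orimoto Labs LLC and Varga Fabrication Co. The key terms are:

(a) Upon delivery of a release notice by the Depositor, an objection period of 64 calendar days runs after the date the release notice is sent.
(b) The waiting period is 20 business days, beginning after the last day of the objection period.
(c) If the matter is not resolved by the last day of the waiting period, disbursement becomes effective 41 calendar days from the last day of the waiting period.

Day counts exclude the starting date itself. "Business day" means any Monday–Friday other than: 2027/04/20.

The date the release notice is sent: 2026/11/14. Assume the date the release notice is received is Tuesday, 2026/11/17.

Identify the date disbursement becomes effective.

The last day of the objection period: 64 calendar days after 2026/11/14 is 2027/01/17.
The last day of the waiting period: counting 20 business days from Sunday, 2027/01/17 (Jan 18, Jan 19, Jan 20, Jan 21, …, Feb 10, Feb 11, Feb 12, skipping weekends) reaches Friday, 2027/02/12.
The date disbursement becomes effective: 2027/02/12 + 41 days = 2027/03/25.

2027/03/25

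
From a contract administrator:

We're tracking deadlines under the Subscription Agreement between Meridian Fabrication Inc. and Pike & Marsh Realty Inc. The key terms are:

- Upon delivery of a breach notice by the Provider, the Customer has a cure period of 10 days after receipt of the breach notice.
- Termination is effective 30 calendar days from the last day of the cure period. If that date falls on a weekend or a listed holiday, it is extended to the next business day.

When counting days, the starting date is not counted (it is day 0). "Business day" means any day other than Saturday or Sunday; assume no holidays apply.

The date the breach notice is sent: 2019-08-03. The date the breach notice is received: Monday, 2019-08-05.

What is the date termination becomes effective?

The last day of the cure period: 2019-08-05 + 10 days = 2019-08-15.
Adding 30 calendar days to 2019-08-15 gives 2019-09-14, which is the date termination becomes effective. That falls on a Saturday, so it rolls to the next business day, Monday, 2019-09-16.

2019-09-16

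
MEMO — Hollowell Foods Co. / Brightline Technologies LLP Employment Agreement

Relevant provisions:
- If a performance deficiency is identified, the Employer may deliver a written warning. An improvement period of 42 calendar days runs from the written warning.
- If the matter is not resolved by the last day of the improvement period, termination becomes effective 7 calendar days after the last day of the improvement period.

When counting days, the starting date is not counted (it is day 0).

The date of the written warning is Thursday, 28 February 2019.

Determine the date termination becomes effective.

The last day of the improvement period: 28 February 2019 + 42 days = 11 April 2019.
The date termination becomes effective: 11 April 2019 + 7 days = 18 April 2019.

18 April 2019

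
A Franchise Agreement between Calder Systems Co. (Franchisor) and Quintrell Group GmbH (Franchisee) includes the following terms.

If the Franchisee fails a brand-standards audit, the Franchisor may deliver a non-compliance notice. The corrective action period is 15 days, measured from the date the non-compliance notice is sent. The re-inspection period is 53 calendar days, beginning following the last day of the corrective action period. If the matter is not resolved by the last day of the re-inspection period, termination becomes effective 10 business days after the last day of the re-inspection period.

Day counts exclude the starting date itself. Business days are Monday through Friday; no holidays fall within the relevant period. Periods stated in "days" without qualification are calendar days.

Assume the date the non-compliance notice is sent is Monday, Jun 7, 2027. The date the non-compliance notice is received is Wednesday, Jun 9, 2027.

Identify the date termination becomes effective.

Aug 27, 2027

Adding 15 calendar days to Jun 7, 2027 gives Jun 22, 2027, which is the last day of the corrective action period.
Adding 53 calendar days to Jun 22, 2027 gives Aug 14, 2027, which is the last day of the re-inspection period.
From Saturday, Aug 14, 2027, 10 business days (Aug 16, Aug 17, Aug 18, Aug 19, Aug 20, Aug 23, Aug 24, Aug 25, Aug 26, Aug 27, skipping weekends) brings us to Friday, Aug 27, 2027, which is the date termination becomes effective.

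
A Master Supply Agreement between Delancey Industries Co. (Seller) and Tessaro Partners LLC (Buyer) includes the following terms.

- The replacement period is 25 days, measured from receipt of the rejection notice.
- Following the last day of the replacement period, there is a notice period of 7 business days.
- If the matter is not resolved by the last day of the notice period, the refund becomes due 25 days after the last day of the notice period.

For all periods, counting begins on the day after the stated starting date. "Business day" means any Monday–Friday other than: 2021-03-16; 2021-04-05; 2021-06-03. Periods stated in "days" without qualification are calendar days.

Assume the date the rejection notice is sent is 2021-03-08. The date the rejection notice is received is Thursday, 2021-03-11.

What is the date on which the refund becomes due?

Adding 25 calendar days to 2021-03-11 gives 2021-04-05, which is the last day of the replacement period.
From Monday, 2021-04-05, 7 business days (Apr 6, Apr 7, Apr 8, Apr 9, Apr 12, Apr 13, Apr 14, skipping weekends) brings us to Wednesday, 2021-04-14, which is the last day of the notice period.
The date on which the refund becomes due: 2021-04-14 + 25 days = 2021-05-09.

2021-05-09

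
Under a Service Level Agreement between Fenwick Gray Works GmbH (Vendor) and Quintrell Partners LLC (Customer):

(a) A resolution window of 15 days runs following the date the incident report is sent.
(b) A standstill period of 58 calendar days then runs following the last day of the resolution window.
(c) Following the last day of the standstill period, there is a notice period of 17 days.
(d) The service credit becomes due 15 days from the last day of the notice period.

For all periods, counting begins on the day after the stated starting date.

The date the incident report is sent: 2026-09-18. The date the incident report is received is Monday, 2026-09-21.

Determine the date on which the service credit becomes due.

The last day of the resolution window: 15 calendar days after 2026-09-18 is 2026-10-03.
Adding 58 calendar days to 2026-10-03 gives 2026-11-30, which is the last day of the standstill period.
The last day of the notice period: 17 calendar days after 2026-11-30 is 2026-12-17.
The date on which the service credit becomes due: 2026-12-17 + 15 days = 2027-01-01.

2027-01-01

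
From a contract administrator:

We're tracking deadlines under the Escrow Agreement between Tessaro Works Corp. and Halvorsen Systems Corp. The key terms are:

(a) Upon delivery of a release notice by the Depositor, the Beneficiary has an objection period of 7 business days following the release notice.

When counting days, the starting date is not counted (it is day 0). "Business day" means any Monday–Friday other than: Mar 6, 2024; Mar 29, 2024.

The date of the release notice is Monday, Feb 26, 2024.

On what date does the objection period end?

The last day of the objection period: counting 7 business days from Monday, Feb 26, 2024 (Feb 27, Feb 28, Feb 29, Mar 1, Mar 4, Mar 5, Mar 7, skipping weekends and the listed holiday on Mar 6) reaches Thursday, Mar 7, 2024.

Mar 7, 2024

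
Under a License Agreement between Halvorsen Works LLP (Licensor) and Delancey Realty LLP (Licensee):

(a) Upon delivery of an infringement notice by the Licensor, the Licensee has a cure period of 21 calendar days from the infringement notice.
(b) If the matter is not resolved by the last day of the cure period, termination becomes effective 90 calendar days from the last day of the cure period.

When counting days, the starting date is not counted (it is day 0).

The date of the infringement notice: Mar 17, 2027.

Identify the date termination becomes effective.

Jul 6, 2027

The last day of the cure period: Mar 17, 2027 + 21 days = Apr 7, 2027.
Adding 90 calendar days to Apr 7, 2027 gives Jul 6, 2027, which is the date termination becomes effective.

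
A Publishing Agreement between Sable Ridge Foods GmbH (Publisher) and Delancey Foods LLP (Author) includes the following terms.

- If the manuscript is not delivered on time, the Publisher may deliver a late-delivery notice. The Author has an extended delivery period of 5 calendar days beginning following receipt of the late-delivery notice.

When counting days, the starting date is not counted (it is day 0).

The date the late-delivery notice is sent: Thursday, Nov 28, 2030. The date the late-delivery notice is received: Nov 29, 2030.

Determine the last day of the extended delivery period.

The last day of the extended delivery period: 5 calendar days after Nov 29, 2030 is Dec 4, 2030.

Dec 4, 2030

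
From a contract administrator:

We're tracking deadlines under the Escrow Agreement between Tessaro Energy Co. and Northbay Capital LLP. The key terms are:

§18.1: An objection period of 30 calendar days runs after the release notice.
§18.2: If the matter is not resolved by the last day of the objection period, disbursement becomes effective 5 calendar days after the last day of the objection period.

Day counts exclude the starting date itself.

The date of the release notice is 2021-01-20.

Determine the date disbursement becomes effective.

The last day of the objection period: 2021-01-20 + 30 days = 2021-02-19.
The date disbursement becomes effective: 5 calendar days after 2021-02-19 is 2021-02-24.

2021-02-24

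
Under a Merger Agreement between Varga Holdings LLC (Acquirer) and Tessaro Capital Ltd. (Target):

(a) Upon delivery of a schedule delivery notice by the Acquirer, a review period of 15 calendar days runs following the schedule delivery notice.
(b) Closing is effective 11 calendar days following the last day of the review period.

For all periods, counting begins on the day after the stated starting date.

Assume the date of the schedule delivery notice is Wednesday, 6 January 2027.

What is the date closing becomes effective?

1 February 2027

The last day of the review period: 15 calendar days after 6 January 2027 is 21 January 2027.
The date closing becomes effective: 11 calendar days after 21 January 2027 is 1 February 2027.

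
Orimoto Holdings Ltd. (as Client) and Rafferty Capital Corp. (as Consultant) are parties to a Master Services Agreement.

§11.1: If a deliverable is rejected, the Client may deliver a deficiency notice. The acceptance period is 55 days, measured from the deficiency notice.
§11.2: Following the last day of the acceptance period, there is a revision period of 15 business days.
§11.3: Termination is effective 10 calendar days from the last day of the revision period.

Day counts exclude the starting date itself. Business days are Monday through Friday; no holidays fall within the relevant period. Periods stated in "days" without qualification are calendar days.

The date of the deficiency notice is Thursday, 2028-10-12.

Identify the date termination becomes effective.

The last day of the acceptance period: 2028-10-12 + 55 days = 2028-12-06.
The last day of the revision period: 15 business days after Wednesday, 2028-12-06, skipping weekends — Dec 7, Dec 8, Dec 11, Dec 12, …, Dec 25, Dec 26, Dec 27 — lands on Wednesday, 2028-12-27.
The date termination becomes effective: 10 calendar days after 2028-12-27 is 2029-01-06.

2029-01-06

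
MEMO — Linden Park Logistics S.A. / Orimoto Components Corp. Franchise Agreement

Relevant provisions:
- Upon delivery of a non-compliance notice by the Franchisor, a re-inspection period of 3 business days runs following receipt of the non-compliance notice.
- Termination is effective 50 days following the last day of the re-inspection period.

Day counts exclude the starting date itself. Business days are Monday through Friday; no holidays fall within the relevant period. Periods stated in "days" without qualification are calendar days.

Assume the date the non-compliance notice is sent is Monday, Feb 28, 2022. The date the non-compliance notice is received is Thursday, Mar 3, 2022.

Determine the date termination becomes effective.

The last day of the re-inspection period: 3 business days after Thursday, Mar 3, 2022, skipping weekends — Mar 4, Mar 7, Mar 8 — lands on Tuesday, Mar 8, 2022.
The date termination becomes effective: Mar 8, 2022 + 50 days = Apr 27, 2022.

Apr 27, 2022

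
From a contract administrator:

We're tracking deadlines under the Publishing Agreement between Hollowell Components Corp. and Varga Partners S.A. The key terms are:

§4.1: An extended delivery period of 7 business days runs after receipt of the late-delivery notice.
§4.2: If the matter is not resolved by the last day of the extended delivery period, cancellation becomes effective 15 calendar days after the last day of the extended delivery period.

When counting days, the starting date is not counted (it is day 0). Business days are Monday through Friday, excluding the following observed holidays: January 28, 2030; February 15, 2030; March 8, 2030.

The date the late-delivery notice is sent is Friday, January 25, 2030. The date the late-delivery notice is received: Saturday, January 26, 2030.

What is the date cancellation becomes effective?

February 21, 2030

From Saturday, January 26, 2030, 7 business days (Jan 29, Jan 30, Jan 31, Feb 1, Feb 4, Feb 5, Feb 6, skipping weekends and the listed holiday on Jan 28) brings us to Wednesday, February 6, 2030, which is the last day of the extended delivery period.
The date cancellation becomes effective: 15 calendar days after February 6, 2030 is February 21, 2030.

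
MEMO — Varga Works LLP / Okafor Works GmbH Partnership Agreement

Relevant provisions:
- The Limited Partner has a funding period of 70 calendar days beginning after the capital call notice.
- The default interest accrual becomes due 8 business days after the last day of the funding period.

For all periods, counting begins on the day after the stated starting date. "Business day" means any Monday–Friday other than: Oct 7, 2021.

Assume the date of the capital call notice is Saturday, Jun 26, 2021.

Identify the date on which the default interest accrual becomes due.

Sep 15, 2021

The last day of the funding period: 70 calendar days after Jun 26, 2021 is Sep 4, 2021.
From Saturday, Sep 4, 2021, 8 business days (Sep 6, Sep 7, Sep 8, Sep 9, Sep 10, Sep 13, Sep 14, Sep 15, skipping weekends) brings us to Wednesday, Sep 15, 2021, which is the date on which the default interest accrual becomes due.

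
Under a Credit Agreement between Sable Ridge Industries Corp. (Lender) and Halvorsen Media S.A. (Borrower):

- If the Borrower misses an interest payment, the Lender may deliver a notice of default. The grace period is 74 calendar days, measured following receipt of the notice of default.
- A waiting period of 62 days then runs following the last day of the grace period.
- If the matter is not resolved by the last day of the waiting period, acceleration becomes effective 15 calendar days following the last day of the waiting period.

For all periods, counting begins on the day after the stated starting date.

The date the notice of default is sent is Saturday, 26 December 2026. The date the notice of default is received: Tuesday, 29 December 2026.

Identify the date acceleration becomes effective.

29 May 2027

The last day of the grace period: 74 calendar days after 29 December 2026 is 13 March 2027.
Adding 62 calendar days to 13 March 2027 gives 14 May 2027, which is the last day of the waiting period.
The date acceleration becomes effective: 14 May 2027 + 15 days = 29 May 2027.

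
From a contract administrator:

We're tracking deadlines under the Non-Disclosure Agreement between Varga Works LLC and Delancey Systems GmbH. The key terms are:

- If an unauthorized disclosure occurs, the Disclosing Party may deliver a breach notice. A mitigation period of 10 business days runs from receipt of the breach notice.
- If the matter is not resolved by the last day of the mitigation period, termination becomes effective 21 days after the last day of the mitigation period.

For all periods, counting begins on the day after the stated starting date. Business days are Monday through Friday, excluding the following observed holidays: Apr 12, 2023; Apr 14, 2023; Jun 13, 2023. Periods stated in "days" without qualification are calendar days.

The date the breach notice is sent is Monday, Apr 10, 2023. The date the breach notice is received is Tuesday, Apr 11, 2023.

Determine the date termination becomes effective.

May 18, 2023

The last day of the mitigation period: counting 10 business days from Tuesday, Apr 11, 2023 (Apr 13, Apr 17, Apr 18, Apr 19, Apr 20, Apr 21, Apr 24, Apr 25, Apr 26, Apr 27, skipping weekends and the listed holidays on Apr 12, Apr 14) reaches Thursday, Apr 27, 2023.
Adding 21 calendar days to Apr 27, 2023 gives May 18, 2023, which is the date termination becomes effective.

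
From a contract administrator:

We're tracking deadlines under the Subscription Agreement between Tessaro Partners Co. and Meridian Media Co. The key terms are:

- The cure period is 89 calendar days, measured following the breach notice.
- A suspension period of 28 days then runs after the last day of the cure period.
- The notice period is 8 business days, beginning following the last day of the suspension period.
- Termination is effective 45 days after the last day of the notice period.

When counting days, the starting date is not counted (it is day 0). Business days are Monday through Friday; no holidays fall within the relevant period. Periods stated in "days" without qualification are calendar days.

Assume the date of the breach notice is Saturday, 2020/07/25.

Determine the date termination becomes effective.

Adding 89 calendar days to 2020/07/25 gives 2020/10/22, which is the last day of the cure period.
Adding 28 calendar days to 2020/10/22 gives 2020/11/19, which is the last day of the suspension period.
The last day of the notice period: counting 8 business days from Thursday, 2020/11/19 (Nov 20, Nov 23, Nov 24, Nov 25, Nov 26, Nov 27, Nov 30, Dec 1, skipping weekends) reaches Tuesday, 2020/12/01.
The date termination becomes effective: 45 calendar days after 2020/12/01 is 2021/01/15.

2021/01/15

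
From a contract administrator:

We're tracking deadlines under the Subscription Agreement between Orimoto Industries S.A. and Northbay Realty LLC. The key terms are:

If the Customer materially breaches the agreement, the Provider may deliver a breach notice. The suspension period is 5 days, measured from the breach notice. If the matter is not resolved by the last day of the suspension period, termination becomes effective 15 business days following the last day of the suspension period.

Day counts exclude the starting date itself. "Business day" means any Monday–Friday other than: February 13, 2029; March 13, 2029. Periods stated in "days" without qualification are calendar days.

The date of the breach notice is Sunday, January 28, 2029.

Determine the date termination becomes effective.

February 26, 2029

Adding 5 calendar days to January 28, 2029 gives February 2, 2029, which is the last day of the suspension period.
From Friday, February 2, 2029, 15 business days (Feb 5, Feb 6, Feb 7, Feb 8, …, Feb 22, Feb 23, Feb 26, skipping weekends and the listed holiday on Feb 13) brings us to Monday, February 26, 2029, which is the date termination becomes effective.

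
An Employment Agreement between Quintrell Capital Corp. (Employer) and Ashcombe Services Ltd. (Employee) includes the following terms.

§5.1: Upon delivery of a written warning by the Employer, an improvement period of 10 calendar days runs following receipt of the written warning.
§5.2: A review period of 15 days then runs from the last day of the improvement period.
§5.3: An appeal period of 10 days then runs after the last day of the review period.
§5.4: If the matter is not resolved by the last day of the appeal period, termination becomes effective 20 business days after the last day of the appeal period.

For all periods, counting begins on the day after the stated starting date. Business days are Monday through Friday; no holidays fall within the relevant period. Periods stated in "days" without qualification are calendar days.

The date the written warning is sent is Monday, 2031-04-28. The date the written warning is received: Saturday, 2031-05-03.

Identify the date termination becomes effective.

Adding 10 calendar days to 2031-05-03 gives 2031-05-13, which is the last day of the improvement period.
Adding 15 calendar days to 2031-05-13 gives 2031-05-28, which is the last day of the review period.
The last day of the appeal period: 10 calendar days after 2031-05-28 is 2031-06-07.
The date termination becomes effective: 20 business days after Saturday, 2031-06-07, skipping weekends — Jun 9, Jun 10, Jun 11, Jun 12, …, Jul 2, Jul 3, Jul 4 — lands on Friday, 2031-07-04.

2031-07-04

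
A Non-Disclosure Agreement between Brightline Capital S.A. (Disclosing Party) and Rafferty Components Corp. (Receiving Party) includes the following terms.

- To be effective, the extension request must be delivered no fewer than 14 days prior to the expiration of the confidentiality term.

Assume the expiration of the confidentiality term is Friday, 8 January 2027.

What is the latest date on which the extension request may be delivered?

25 December 2026

8 January 2027 minus 14 days is 25 December 2026.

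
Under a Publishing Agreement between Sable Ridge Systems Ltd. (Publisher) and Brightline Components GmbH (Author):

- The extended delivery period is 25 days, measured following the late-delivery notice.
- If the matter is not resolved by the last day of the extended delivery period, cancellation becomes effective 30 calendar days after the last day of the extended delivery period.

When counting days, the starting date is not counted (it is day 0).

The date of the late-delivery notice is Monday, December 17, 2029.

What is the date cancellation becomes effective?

Adding 25 calendar days to December 17, 2029 gives January 11, 2030, which is the last day of the extended delivery period.
Adding 30 calendar days to January 11, 2030 gives February 10, 2030, which is the date cancellation becomes effective.

February 10, 2030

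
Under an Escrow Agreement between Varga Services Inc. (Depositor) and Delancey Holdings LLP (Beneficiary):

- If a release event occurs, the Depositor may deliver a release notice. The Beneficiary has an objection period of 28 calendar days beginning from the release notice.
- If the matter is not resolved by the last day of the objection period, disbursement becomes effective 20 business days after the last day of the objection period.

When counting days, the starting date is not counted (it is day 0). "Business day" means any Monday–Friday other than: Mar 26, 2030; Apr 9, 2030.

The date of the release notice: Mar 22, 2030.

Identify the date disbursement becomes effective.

The last day of the objection period: Mar 22, 2030 + 28 days = Apr 19, 2030.
The date disbursement becomes effective: counting 20 business days from Friday, Apr 19, 2030 (Apr 22, Apr 23, Apr 24, Apr 25, …, May 15, May 16, May 17, skipping weekends) reaches Friday, May 17, 2030.

May 17, 2030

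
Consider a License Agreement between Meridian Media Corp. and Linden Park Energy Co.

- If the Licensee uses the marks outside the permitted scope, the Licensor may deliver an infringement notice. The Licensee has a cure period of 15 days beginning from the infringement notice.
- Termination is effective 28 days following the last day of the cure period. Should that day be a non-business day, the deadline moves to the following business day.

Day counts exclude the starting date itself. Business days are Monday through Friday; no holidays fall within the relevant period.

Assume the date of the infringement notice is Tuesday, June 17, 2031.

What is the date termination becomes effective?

July 30, 2031

Adding 15 calendar days to June 17, 2031 gives July 2, 2031, which is the last day of the cure period.
The date termination becomes effective: July 2, 2031 + 28 days = July 30, 2031. July 30, 2031 is a Wednesday, so no roll-forward applies.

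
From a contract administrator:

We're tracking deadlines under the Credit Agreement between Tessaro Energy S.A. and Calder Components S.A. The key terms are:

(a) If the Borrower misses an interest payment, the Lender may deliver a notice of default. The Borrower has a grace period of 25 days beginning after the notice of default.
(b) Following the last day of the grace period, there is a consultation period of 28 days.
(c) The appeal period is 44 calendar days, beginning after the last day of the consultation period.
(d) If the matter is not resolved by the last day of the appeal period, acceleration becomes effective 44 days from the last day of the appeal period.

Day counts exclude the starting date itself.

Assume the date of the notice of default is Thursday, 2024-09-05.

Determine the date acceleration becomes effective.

The last day of the grace period: 2024-09-05 + 25 days = 2024-09-30.
Adding 28 calendar days to 2024-09-30 gives 2024-10-28, which is the last day of the consultation period.
The last day of the appeal period: 2024-10-28 + 44 days = 2024-12-11.
Adding 44 calendar days to 2024-12-11 gives 2025-01-24, which is the date acceleration becomes effective.

2025-01-24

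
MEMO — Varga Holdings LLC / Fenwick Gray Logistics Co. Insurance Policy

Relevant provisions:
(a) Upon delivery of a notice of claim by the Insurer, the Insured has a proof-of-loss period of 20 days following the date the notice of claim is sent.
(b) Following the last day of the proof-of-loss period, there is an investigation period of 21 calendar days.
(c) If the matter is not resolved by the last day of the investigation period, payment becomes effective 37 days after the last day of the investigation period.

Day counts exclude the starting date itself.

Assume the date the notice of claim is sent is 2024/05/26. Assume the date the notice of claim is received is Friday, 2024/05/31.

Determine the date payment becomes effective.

2024/08/12

The last day of the proof-of-loss period: 20 calendar days after 2024/05/26 is 2024/06/15.
Adding 21 calendar days to 2024/06/15 gives 2024/07/06, which is the last day of the investigation period.
The date payment becomes effective: 37 calendar days after 2024/07/06 is 2024/08/12.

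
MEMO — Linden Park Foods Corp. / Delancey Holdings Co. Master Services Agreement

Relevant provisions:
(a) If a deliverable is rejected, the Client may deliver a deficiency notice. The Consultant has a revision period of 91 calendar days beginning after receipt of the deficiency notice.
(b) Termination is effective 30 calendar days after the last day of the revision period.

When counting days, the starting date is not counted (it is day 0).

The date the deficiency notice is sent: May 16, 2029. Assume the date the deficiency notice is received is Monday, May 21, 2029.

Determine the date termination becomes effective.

The last day of the revision period: May 21, 2029 + 91 days = August 20, 2029.
The date termination becomes effective: August 20, 2029 + 30 days = September 19, 2029.

September 19, 2029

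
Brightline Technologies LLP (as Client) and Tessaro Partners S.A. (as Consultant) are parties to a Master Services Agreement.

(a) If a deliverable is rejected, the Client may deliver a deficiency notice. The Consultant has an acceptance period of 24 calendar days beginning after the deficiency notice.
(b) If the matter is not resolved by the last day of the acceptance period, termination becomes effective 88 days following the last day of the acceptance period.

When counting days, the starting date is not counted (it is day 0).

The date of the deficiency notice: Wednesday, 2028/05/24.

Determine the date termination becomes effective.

2028/09/13

The last day of the acceptance period: 24 calendar days after 2028/05/24 is 2028/06/17.
Adding 88 calendar days to 2028/06/17 gives 2028/09/13, which is the date termination becomes effective.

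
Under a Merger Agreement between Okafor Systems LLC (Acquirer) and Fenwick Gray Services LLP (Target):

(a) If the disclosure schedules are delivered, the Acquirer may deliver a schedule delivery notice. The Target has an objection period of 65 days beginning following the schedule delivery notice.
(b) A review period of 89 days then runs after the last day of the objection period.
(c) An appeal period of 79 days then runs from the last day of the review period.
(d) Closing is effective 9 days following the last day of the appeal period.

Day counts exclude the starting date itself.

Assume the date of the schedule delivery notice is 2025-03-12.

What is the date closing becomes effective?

Adding 65 calendar days to 2025-03-12 gives 2025-05-16, which is the last day of the objection period.
Adding 89 calendar days to 2025-05-16 gives 2025-08-13, which is the last day of the review period.
The last day of the appeal period: 79 calendar days after 2025-08-13 is 2025-10-31.
Adding 9 calendar days to 2025-10-31 gives 2025-11-09, which is the date closing becomes effective.

2025-11-09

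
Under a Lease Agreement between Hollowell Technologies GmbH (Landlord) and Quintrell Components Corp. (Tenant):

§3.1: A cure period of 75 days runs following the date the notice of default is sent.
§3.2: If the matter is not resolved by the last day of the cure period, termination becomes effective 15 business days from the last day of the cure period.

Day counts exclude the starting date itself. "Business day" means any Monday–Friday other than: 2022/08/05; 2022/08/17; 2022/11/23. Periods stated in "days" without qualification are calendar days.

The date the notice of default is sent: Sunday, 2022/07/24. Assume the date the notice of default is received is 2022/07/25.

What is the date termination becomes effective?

Adding 75 calendar days to 2022/07/24 gives 2022/10/07, which is the last day of the cure period.
The date termination becomes effective: 15 business days after Friday, 2022/10/07, skipping weekends — Oct 10, Oct 11, Oct 12, Oct 13, …, Oct 26, Oct 27, Oct 28 — lands on Friday, 2022/10/28.

2022/10/28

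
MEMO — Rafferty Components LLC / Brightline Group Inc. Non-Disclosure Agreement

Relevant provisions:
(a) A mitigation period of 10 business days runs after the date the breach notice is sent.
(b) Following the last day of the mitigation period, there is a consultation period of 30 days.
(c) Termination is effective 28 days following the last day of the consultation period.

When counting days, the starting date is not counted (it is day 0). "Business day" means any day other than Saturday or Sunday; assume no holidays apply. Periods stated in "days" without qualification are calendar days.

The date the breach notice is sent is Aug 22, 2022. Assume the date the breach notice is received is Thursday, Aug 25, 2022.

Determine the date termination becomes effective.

The last day of the mitigation period: counting 10 business days from Monday, Aug 22, 2022 (Aug 23, Aug 24, Aug 25, Aug 26, Aug 29, Aug 30, Aug 31, Sep 1, Sep 2, Sep 5, skipping weekends) reaches Monday, Sep 5, 2022.
The last day of the consultation period: 30 calendar days after Sep 5, 2022 is Oct 5, 2022.
The date termination becomes effective: 28 calendar days after Oct 5, 2022 is Nov 2, 2022.

Nov 2, 2022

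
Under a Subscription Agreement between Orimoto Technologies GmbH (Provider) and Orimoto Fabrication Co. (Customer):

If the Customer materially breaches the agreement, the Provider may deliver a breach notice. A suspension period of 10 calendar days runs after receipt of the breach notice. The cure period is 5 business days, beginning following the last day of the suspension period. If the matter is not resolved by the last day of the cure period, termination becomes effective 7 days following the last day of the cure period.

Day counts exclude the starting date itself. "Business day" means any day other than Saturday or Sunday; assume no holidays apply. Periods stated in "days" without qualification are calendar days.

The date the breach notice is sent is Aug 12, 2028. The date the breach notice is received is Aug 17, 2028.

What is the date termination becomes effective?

Sep 8, 2028

The last day of the suspension period: 10 calendar days after Aug 17, 2028 is Aug 27, 2028.
The last day of the cure period: 5 business days after Sunday, Aug 27, 2028, skipping weekends — Aug 28, Aug 29, Aug 30, Aug 31, Sep 1 — lands on Friday, Sep 1, 2028.
Adding 7 calendar days to Sep 1, 2028 gives Sep 8, 2028, which is the date termination becomes effective.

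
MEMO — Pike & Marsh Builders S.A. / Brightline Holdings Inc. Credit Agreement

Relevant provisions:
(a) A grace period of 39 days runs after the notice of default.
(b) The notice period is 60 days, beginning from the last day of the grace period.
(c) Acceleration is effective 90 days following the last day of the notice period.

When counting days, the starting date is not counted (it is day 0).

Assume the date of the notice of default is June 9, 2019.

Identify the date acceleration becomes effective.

December 15, 2019

The last day of the grace period: June 9, 2019 + 39 days = July 18, 2019.
Adding 60 calendar days to July 18, 2019 gives September 16, 2019, which is the last day of the notice period.
The date acceleration becomes effective: 90 calendar days after September 16, 2019 is December 15, 2019.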